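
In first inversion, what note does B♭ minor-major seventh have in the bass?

D-flat

B♭ minor-major seventh = B-flat–D-flat–F–A. First inversion → third in the bass = D-flat.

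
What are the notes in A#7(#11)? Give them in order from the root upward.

A♯  C𝄪  E♯  G♯  D𝄪

A#7(#11) is a dominant seventh sharp eleven built on A♯.
- root: A♯
- major 3rd: C𝄪
- perfect 5th: E♯
- minor 7th: G♯
- augmented 11th: D𝄪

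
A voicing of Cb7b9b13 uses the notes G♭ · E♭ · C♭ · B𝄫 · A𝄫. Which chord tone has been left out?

The full Cb7b9b13 chord is C♭, E♭, G♭, B𝄫, D𝄫, A𝄫.
Comparing with the voicing, the minor 9th (9th) — D𝄫 — is absent.

D𝄫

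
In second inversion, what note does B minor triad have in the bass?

F#

B minor triad in root position is B–D–F#.
Second inversion places the fifth in the bass, which is F#.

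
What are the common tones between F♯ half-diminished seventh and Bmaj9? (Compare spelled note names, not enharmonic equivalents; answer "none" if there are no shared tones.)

F#

F♯ half-diminished seventh: F# A C E
Bmaj9: B D# F# A# C#
Common to both → F#.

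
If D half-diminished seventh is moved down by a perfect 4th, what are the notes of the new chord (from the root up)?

D down a perfect 4th → A. New chord: A half-diminished seventh.
Root: A
Minor 3rd (3rd): C
Diminished 5th (5th): Eb
Minor 7th (7th): G

A  C  Eb  G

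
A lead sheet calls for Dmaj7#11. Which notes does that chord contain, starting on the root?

D F# A C# G#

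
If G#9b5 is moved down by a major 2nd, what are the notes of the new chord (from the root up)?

A major 2nd down from G♯ is F♯, so the new chord is F♯ dominant ninth flat five.
F♯ — root
A♯ — major 3rd
C — diminished 5th
E — minor 7th
G♯ — major 9th

F♯  A♯  C  E  G♯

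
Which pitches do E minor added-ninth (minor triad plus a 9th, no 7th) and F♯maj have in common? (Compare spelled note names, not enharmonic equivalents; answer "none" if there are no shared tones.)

E minor added-ninth = E, G, B, F#.
F♯maj = F#, A#, C#.
Shared: F#.

F#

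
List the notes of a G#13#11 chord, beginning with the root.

G#13#11 is a dominant thirteenth sharp eleven built on G♯.
G♯ — root
B♯ — major 3rd
D♯ — perfect 5th
F♯ — minor 7th
A♯ — major 9th
C𝄪 — augmented 11th
E♯ — major 13th

G♯  B♯  D♯  F♯  A♯  C𝄪  E♯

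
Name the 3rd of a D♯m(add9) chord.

D♯m(add9) is built on D#; its 3rd is a minor 3rd above the root.
A third above D uses the letter F, and the minor 3rd above D# is F#.

F#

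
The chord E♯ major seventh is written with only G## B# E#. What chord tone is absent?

D##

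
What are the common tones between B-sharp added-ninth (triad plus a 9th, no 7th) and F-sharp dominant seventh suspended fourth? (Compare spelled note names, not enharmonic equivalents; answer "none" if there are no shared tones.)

none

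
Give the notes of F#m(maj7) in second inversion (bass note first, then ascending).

C♯ E♯ F♯ A

F#m(maj7) = F♯–A–C♯–E♯; second inversion → fifth (C♯) lowest.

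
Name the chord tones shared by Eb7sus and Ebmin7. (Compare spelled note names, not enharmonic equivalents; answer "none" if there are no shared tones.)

Eb, Bb, Db

Eb7sus: Eb Ab Bb Db
Ebmin7: Eb Gb Bb Db
Common to both → Eb, Bb, Db.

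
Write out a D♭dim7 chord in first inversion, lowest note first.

Fb, Abb, Cbb, Db

In root position, D♭dim7 is Db–Fb–Abb–Cbb.
First inversion puts the third (Fb) in the bass.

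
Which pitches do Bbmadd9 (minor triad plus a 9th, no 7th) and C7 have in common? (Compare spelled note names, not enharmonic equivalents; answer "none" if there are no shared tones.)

Bbmadd9 = B♭, D♭, F, C.
C7 = C, E, G, B♭.
Shared: B♭, C.

B♭ – C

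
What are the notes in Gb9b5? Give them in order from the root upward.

Gb, Bb, Dbb, Fb, Ab

Root Gb, quality dominant ninth flat five:
Root: Gb
Major 3rd (3rd): Bb
Diminished 5th (5th): Dbb
Minor 7th (7th): Fb
Major 9th (9th): Ab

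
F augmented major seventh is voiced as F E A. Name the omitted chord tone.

C-sharp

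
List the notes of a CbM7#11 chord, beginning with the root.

Cb – Eb – Gb – Bb – F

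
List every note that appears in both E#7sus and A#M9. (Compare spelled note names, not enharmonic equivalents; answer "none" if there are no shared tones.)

E#  A#  B#

E#7sus = E#, A#, B#, D#.
A#M9 = A#, C##, E#, G##, B#.
Shared: E#, A#, B#.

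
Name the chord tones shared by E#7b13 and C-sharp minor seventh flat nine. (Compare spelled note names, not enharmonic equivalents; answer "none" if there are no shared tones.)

C#

E#7b13 = E#, G##, B#, D#, C#.
C-sharp minor seventh flat nine = C#, E, G#, B, D.
Shared: C#.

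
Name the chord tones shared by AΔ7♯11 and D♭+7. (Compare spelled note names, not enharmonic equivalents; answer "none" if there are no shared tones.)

AΔ7♯11: A C# E G# D#
D♭+7: Db F A Cb
Common to both → A.

A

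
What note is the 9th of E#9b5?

Root of E#9b5 = E♯. The 9th is a major 9th: E♯ up a major 9th → F𝄪.

F𝄪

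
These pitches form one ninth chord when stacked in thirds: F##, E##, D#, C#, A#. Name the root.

Arranged so that each adjacent pair is a third by letter name: D# – F## – A# – C# – E##.
The bottom of that stack, D#, is the root (this is D# dominant seventh sharp nine).

D#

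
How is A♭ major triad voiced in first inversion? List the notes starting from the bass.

In root position, A♭ major triad is A-flat–C–E-flat.
First inversion puts the third (C) in the bass.

C, E-flat, A-flat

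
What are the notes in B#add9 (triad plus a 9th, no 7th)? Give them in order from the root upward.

Root B♯, quality added-ninth:
B♯ — root
D𝄪 — major 3rd
F𝄪 — perfect 5th
C𝄪 — major 9th

B♯ – D𝄪 – F𝄪 – C𝄪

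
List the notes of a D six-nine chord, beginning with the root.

D F# A B E

Root D, quality six-nine:
Root: D
Major 3rd (3rd): F#
Perfect 5th (5th): A
Major 6th (6th): B
Major 9th (9th): E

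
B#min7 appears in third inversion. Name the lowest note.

A♯

B#min7 = B♯–D♯–F𝄪–A♯. Third inversion → seventh in the bass = A♯.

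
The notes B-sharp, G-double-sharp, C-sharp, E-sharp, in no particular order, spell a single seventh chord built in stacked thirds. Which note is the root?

Stacking in thirds gives C-sharp – E-sharp – G-double-sharp – B-sharp, so C-sharp is the root — C-sharp augmented major seventh.

C-sharp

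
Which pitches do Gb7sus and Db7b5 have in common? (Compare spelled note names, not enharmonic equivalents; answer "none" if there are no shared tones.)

Cb, Db

Gb7sus: Gb Cb Db Fb
Db7b5: Db F Abb Cb
Common to both → Cb, Db.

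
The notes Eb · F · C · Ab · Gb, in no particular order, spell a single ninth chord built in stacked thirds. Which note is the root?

F

Arranged so that each adjacent pair is a third by letter name: F – Ab – C – Eb – Gb.
The bottom of that stack, F, is the root (this is F minor seventh flat nine).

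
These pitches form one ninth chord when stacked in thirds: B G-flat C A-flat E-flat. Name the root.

A-flat

Arranged so that each adjacent pair is a third by letter name: A-flat – C – E-flat – G-flat – B.
The bottom of that stack, A-flat, is the root (this is A-flat dominant seventh sharp nine).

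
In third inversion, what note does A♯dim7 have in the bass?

G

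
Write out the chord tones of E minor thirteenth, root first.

E minor thirteenth: minor thirteenth on E.
E — root
G — minor 3rd
B — perfect 5th
D — minor 7th
F# — major 9th
A — perfect 11th
C# — major 13th

E – G – B – D – F# – A – C#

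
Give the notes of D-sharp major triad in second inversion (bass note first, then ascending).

A-sharp – D-sharp – F-double-sharp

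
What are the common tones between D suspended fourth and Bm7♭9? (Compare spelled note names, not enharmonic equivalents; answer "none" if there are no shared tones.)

D suspended fourth = D, G, A.
Bm7♭9 = B, D, F#, A, C.
Shared: D, A.

D – A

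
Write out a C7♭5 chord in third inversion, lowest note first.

C7♭5 = C–E–Gb–Bb; third inversion → seventh (Bb) lowest.

Bb, C, E, Gb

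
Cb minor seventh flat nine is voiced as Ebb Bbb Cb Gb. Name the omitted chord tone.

Cb minor seventh flat nine = Cb, Ebb, Gb, Bbb, Dbb. The voicing lacks the 9th (minor 9th), Dbb.

Dbb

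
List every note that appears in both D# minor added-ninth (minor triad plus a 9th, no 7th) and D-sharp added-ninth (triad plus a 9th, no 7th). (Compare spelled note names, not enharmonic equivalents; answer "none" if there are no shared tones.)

D# minor added-ninth: D-sharp F-sharp A-sharp E-sharp
D-sharp added-ninth: D-sharp F-double-sharp A-sharp E-sharp
Common to both → D-sharp, A-sharp, E-sharp.

D-sharp, A-sharp, E-sharp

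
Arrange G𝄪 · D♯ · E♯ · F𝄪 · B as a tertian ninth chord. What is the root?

E♯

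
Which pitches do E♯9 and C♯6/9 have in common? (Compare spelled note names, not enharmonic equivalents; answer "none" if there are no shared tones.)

E♯9: E# G## B# D# F##
C♯6/9: C# E# G# A# D#
Common to both → E#, D#.

E#, D#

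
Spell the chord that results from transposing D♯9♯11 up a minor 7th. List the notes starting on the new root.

A minor 7th up from D# is C#, so the new chord is C# dominant ninth sharp eleven.
- root: C#
- major 3rd: E#
- perfect 5th: G#
- minor 7th: B
- major 9th: D#
- augmented 11th: F##

C# – E# – G# – B – D# – F##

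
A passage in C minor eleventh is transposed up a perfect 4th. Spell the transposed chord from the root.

F  A-flat  C  E-flat  G  B-flat

A perfect 4th up from C is F, so the new chord is F minor eleventh.
- root: F
- minor 3rd: A-flat
- perfect 5th: C
- minor 7th: E-flat
- major 9th: G
- perfect 11th: B-flat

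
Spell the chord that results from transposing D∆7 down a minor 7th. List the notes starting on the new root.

D down a minor 7th → E. New chord: E major seventh.
Root: E
Major 3rd (3rd): G#
Perfect 5th (5th): B
Major 7th (7th): D#

E G# B D#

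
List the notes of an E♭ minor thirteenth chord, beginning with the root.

E-flat  G-flat  B-flat  D-flat  F  A-flat  C

E♭ minor thirteenth: minor thirteenth on E-flat.
Root: E-flat
Minor 3rd (3rd): G-flat
Perfect 5th (5th): B-flat
Minor 7th (7th): D-flat
Major 9th (9th): F
Perfect 11th (11th): A-flat
Major 13th (13th): C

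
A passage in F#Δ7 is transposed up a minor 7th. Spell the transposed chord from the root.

E, G♯, B, D♯

Transposed root: F♯ → E (minor 7th up). So we spell E major seventh:
- root: E
- major 3rd: G♯
- perfect 5th: B
- major 7th: D♯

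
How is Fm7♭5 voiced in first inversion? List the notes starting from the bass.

In root position, Fm7♭5 is F–Ab–Cb–Eb.
First inversion puts the third (Ab) in the bass.

Ab  Cb  Eb  F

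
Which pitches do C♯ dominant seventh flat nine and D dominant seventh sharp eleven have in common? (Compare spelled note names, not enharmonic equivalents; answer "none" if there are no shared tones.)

G♯, D

C♯ dominant seventh flat nine: C♯ E♯ G♯ B D
D dominant seventh sharp eleven: D F♯ A C G♯
Common to both → G♯, D.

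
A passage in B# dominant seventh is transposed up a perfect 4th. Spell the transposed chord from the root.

A perfect 4th up from B-sharp is E-sharp, so the new chord is E-sharp dominant seventh.
- root: E-sharp
- major 3rd: G-double-sharp
- perfect 5th: B-sharp
- minor 7th: D-sharp

E-sharp  G-double-sharp  B-sharp  D-sharp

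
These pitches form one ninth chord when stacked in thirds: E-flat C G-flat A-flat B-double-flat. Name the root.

Stacking in thirds gives A-flat – C – E-flat – G-flat – B-double-flat, so A-flat is the root — A-flat dominant seventh flat nine.

A-flat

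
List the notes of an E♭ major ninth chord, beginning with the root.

E♭ major ninth is a major ninth built on Eb.
Root: Eb
Major 3rd (3rd): G
Perfect 5th (5th): Bb
Major 7th (7th): D
Major 9th (9th): F

Eb G Bb D F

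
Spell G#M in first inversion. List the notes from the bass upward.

G#M = G#–B#–D#; first inversion → third (B#) lowest.

B# – D# – G#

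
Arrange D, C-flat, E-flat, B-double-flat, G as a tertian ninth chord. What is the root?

C-flat

Arranged so that each adjacent pair is a third by letter name: C-flat – E-flat – G – B-double-flat – D.
The bottom of that stack, C-flat, is the root (this is C-flat dominant seventh sharp nine sharp five).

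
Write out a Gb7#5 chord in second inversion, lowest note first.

In root position, Gb7#5 is G♭–B♭–D–F♭.
Second inversion puts the fifth (D) in the bass.

D  F♭  G♭  B♭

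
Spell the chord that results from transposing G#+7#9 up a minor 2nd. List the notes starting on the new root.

A  C♯  E♯  G  B♯

A minor 2nd up from G♯ is A, so the new chord is A dominant seventh sharp nine sharp five.
A — root
C♯ — major 3rd
E♯ — augmented 5th
G — minor 7th
B♯ — augmented 9th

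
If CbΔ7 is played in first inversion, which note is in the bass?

E♭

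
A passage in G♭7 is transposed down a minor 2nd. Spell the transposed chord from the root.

Transposed root: Gb → F (minor 2nd down). So we spell F dominant seventh:
F — root
A — major 3rd
C — perfect 5th
Eb — minor 7th

F, A, C, Eb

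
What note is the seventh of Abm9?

Gb

Abm9 is built on Ab; its 7th is a minor 7th above the root.
A seventh above A uses the letter G, and the minor 7th above Ab is Gb.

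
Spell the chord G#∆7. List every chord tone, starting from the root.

G#∆7: major seventh on G#.
root → G#
3rd (major 3rd) → B#
5th (perfect 5th) → D#
7th (major 7th) → F##

G# – B# – D# – F##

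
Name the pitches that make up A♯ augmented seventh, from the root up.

A-sharp C-double-sharp E-double-sharp G-sharp

Root A-sharp, quality augmented seventh:
A-sharp — root
C-double-sharp — major 3rd
E-double-sharp — augmented 5th
G-sharp — minor 7th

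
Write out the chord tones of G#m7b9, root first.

G#, B, D#, F#, A

G#m7b9: minor seventh flat nine on G#.
- root: G#
- minor 3rd: B
- perfect 5th: D#
- minor 7th: F#
- minor 9th: A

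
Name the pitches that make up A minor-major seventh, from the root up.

A minor-major seventh: minor-major seventh on A.
A — root
C — minor 3rd
E — perfect 5th
G♯ — major 7th

A  C  E  G♯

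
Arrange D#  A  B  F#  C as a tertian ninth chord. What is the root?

Stacking in thirds gives B – D# – F# – A – C, so B is the root — B dominant seventh flat nine.

B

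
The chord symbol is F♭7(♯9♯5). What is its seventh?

Ebb

F♭7(♯9♯5) is built on Fb; its 7th is a minor 7th above the root.
A seventh above F uses the letter E, and the minor 7th above Fb is Ebb.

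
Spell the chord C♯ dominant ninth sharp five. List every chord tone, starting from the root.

C♯  E♯  G𝄪  B  D♯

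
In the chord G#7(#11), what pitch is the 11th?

G#7(#11) is built on G#; its 11th is an augmented 11th above the root.
A fourth above G uses the letter C, and the augmented 11th above G# is C##.

C##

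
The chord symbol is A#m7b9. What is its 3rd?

A#m7b9 is built on A#; its 3rd is a minor 3rd above the root.
A third above A uses the letter C, and the minor 3rd above A# is C#.

C#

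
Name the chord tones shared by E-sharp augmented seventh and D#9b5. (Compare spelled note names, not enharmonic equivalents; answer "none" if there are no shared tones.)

E♯ – D♯

E-sharp augmented seventh = E♯, G𝄪, B𝄪, D♯.
D#9b5 = D♯, F𝄪, A, C♯, E♯.
Shared: E♯, D♯.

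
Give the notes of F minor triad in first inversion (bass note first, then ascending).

A♭, C, F

F minor triad = F–A♭–C; first inversion → third (A♭) lowest.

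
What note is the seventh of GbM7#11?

GbM7#11 is built on Gb; its 7th is a major 7th above the root.
A seventh above G uses the letter F, and the major 7th above Gb is F.

F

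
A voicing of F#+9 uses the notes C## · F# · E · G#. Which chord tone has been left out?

A#

F#+9 = F#, A#, C##, E, G#. The voicing lacks the 3rd (major 3rd), A#.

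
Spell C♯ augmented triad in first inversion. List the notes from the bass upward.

In root position, C♯ augmented triad is C-sharp–E-sharp–G-double-sharp.
First inversion puts the third (E-sharp) in the bass.

E-sharp, G-double-sharp, C-sharp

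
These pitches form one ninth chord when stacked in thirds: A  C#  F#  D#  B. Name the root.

B

Stacking in thirds gives B – D# – F# – A – C#, so B is the root — B dominant ninth.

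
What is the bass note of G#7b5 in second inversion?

D

G#7b5 in root position is G#–B#–D–F#.
Second inversion places the fifth in the bass, which is D.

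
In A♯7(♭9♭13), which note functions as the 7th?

G♯

Root of A♯7(♭9♭13) = A♯. The 7th is a minor 7th: A♯ up a minor 7th → G♯.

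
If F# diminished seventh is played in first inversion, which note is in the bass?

A

F# diminished seventh in root position is F-sharp–A–C–E-flat.
First inversion places the third in the bass, which is A.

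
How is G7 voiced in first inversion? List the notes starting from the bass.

B  D  F  G

In root position, G7 is G–B–D–F.
First inversion puts the third (B) in the bass.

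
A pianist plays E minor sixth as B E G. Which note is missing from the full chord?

C-sharp

The full E minor sixth chord is E, G, B, C-sharp.
Comparing with the voicing, the major 6th (6th) — C-sharp — is absent.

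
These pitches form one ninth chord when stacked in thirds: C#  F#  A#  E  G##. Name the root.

F#

Arranged so that each adjacent pair is a third by letter name: F# – A# – C# – E – G##.
The bottom of that stack, F#, is the root (this is F# dominant seventh sharp nine).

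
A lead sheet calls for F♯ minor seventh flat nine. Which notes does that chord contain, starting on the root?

F♯ minor seventh flat nine is a minor seventh flat nine built on F#.
Root: F#
Minor 3rd (3rd): A
Perfect 5th (5th): C#
Minor 7th (7th): E
Minor 9th (9th): G

F#, A, C#, E, G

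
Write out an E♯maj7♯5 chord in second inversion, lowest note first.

B## D## E# G##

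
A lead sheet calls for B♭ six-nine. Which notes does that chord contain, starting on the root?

B-flat, D, F, G, C

B♭ six-nine: six-nine on B-flat.
root → B-flat
3rd (major 3rd) → D
5th (perfect 5th) → F
6th (major 6th) → G
9th (major 9th) → C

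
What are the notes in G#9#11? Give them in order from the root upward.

G♯, B♯, D♯, F♯, A♯, C𝄪

G#9#11 is a dominant ninth sharp eleven built on G♯.
G♯ — root
B♯ — major 3rd
D♯ — perfect 5th
F♯ — minor 7th
A♯ — major 9th
C𝄪 — augmented 11th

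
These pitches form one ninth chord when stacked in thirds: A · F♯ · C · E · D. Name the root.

Arranged so that each adjacent pair is a third by letter name: D – F♯ – A – C – E.
The bottom of that stack, D, is the root (this is D dominant ninth).

D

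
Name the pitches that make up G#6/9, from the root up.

G#6/9 is a six-nine built on G#.
G# — root
B# — major 3rd
D# — perfect 5th
E# — major 6th
A# — major 9th

G#, B#, D#, E#, A#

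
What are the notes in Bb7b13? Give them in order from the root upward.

B♭, D, F, A♭, G♭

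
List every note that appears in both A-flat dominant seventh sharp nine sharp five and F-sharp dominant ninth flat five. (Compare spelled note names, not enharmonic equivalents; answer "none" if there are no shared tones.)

A-flat dominant seventh sharp nine sharp five = Ab, C, E, Gb, B.
F-sharp dominant ninth flat five = F#, A#, C, E, G#.
Shared: C, E.

C E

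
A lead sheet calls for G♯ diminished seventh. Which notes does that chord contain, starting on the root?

G♯ diminished seventh is a diminished seventh built on G-sharp.
G-sharp — root
B — minor 3rd
D — diminished 5th
F — diminished 7th

G-sharp, B, D, F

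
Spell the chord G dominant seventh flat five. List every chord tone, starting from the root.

Root G, quality dominant seventh flat five:
- root: G
- major 3rd: B
- diminished 5th: Db
- minor 7th: F

G – B – Db – F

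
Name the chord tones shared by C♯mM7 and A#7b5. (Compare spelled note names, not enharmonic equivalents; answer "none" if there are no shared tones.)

C♯mM7 = C♯, E, G♯, B♯.
A#7b5 = A♯, C𝄪, E, G♯.
Shared: E, G♯.

E G♯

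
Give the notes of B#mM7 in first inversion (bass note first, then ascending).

In root position, B#mM7 is B♯–D♯–F𝄪–A𝄪.
First inversion puts the third (D♯) in the bass.

D♯, F𝄪, A𝄪, B♯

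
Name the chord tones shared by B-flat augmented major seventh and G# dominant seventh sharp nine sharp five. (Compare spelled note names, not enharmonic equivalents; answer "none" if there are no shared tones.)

F-sharp

B-flat augmented major seventh: B-flat D F-sharp A
G# dominant seventh sharp nine sharp five: G-sharp B-sharp D-double-sharp F-sharp A-double-sharp
Common to both → F-sharp.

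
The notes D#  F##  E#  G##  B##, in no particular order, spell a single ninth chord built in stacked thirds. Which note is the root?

Arranged so that each adjacent pair is a third by letter name: E# – G## – B## – D# – F##.
The bottom of that stack, E#, is the root (this is E# dominant ninth sharp five).

E#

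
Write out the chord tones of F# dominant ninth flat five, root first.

F# dominant ninth flat five: dominant ninth flat five on F-sharp.
root → F-sharp
3rd (major 3rd) → A-sharp
5th (diminished 5th) → C
7th (minor 7th) → E
9th (major 9th) → G-sharp

F-sharp, A-sharp, C, E, G-sharp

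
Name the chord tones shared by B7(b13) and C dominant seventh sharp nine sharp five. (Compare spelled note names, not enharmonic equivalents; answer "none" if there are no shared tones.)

B7(b13): B D# F# A G
C dominant seventh sharp nine sharp five: C E G# Bb D#
Common to both → D#.

D#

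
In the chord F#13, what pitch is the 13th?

D♯

Root of F#13 = F♯. The 13th is a major 13th: F♯ up a major 13th → D♯.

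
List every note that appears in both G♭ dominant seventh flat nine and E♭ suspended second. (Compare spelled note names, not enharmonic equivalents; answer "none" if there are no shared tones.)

B-flat

G♭ dominant seventh flat nine: G-flat B-flat D-flat F-flat A-double-flat
E♭ suspended second: E-flat F B-flat
Common to both → B-flat.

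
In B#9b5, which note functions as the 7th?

B#9b5 is built on B#; its 7th is a minor 7th above the root.
A seventh above B uses the letter A, and the minor 7th above B# is A#.

A#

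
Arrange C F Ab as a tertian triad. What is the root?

F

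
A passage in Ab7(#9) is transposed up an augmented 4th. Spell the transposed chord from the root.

D F# A C E#

Ab up an augmented 4th → D. New chord: D dominant seventh sharp nine.
Root: D
Major 3rd (3rd): F#
Perfect 5th (5th): A
Minor 7th (7th): C
Augmented 9th (9th): E#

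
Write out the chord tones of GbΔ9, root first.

Gb, Bb, Db, F, Ab

GbΔ9: major ninth on Gb.
- root: Gb
- major 3rd: Bb
- perfect 5th: Db
- major 7th: F
- major 9th: Ab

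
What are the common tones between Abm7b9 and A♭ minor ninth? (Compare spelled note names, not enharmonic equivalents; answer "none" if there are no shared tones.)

Abm7b9 = A♭, C♭, E♭, G♭, B𝄫.
A♭ minor ninth = A♭, C♭, E♭, G♭, B♭.
Shared: A♭, C♭, E♭, G♭.

A♭ C♭ E♭ G♭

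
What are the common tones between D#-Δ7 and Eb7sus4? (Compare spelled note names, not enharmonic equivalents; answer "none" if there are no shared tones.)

none

D#-Δ7: D# F# A# C##
Eb7sus4: Eb Ab Bb Db
Common to both → none.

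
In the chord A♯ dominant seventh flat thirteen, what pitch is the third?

Root of A♯ dominant seventh flat thirteen = A#. The 3rd is a major 3rd: A# up a major 3rd → C##.

C##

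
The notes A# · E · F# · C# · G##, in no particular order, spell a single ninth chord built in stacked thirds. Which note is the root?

F#

Arranged so that each adjacent pair is a third by letter name: F# – A# – C# – E – G##.
The bottom of that stack, F#, is the root (this is F# dominant seventh sharp nine).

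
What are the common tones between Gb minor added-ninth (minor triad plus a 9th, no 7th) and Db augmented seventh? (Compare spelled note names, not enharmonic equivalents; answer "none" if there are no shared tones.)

Gb minor added-ninth: G-flat B-double-flat D-flat A-flat
Db augmented seventh: D-flat F A C-flat
Common to both → D-flat.

D-flat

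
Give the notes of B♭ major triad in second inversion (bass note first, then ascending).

In root position, B♭ major triad is Bb–D–F.
Second inversion puts the fifth (F) in the bass.

F, Bb, D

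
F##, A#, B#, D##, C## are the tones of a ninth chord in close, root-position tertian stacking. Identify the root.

Arranged so that each adjacent pair is a third by letter name: B# – D## – F## – A# – C##.
The bottom of that stack, B#, is the root (this is B# dominant ninth).

B#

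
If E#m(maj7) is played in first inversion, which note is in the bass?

E#m(maj7) = E#–G#–B#–D##. First inversion → third in the bass = G#.

G#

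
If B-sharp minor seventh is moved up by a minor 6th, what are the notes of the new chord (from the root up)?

G-sharp, B, D-sharp, F-sharp

Transposed root: B-sharp → G-sharp (minor 6th up). So we spell G-sharp minor seventh:
- root: G-sharp
- minor 3rd: B
- perfect 5th: D-sharp
- minor 7th: F-sharp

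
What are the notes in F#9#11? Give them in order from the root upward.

F#9#11 is a dominant ninth sharp eleven built on F♯.
F♯ — root
A♯ — major 3rd
C♯ — perfect 5th
E — minor 7th
G♯ — major 9th
B♯ — augmented 11th

F♯ A♯ C♯ E G♯ B♯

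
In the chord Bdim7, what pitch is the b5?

Bdim7 is built on B; its 5th is a diminished 5th above the root.
A fifth above B uses the letter F, and the diminished 5th above B is F.

F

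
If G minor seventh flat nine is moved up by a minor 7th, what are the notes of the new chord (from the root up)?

G up a minor 7th → F. New chord: F minor seventh flat nine.
Root: F
Minor 3rd (3rd): A♭
Perfect 5th (5th): C
Minor 7th (7th): E♭
Minor 9th (9th): G♭

F – A♭ – C – E♭ – G♭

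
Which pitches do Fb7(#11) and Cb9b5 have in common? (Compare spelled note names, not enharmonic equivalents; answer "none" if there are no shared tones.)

Fb7(#11) = Fb, Ab, Cb, Ebb, Bb.
Cb9b5 = Cb, Eb, Gbb, Bbb, Db.
Shared: Cb.

Cb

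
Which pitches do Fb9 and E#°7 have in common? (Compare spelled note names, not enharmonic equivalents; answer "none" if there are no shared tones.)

none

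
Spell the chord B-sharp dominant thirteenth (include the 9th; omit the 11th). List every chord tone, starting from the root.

B-sharp  D-double-sharp  F-double-sharp  A-sharp  C-double-sharp  G-double-sharp

B-sharp dominant thirteenth is a dominant thirteenth built on B-sharp.
B-sharp — root
D-double-sharp — major 3rd
F-double-sharp — perfect 5th
A-sharp — minor 7th
C-double-sharp — major 9th
G-double-sharp — major 13th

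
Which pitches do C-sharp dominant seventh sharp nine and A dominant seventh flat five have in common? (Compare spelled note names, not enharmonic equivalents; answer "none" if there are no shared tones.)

C-sharp

C-sharp dominant seventh sharp nine: C-sharp E-sharp G-sharp B D-double-sharp
A dominant seventh flat five: A C-sharp E-flat G
Common to both → C-sharp.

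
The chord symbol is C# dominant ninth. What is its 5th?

Root of C# dominant ninth = C#. The 5th is a perfect 5th: C# up a perfect 5th → G#.

G#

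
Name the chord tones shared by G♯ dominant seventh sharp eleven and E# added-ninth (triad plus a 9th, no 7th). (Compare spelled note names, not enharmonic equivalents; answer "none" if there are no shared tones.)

B-sharp

G♯ dominant seventh sharp eleven = G-sharp, B-sharp, D-sharp, F-sharp, C-double-sharp.
E# added-ninth = E-sharp, G-double-sharp, B-sharp, F-double-sharp.
Shared: B-sharp.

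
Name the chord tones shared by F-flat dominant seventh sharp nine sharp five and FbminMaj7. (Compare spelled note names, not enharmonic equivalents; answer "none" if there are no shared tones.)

F-flat dominant seventh sharp nine sharp five = F♭, A♭, C, E𝄫, G.
FbminMaj7 = F♭, A𝄫, C♭, E♭.
Shared: F♭.

F♭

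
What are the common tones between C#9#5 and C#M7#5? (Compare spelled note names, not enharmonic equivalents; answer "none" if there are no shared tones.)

C#9#5: C# E# G## B D#
C#M7#5: C# E# G## B#
Common to both → C#, E#, G##.

C# – E# – G##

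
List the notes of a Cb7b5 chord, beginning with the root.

Root Cb, quality dominant seventh flat five:
Root: Cb
Major 3rd (3rd): Eb
Diminished 5th (5th): Gbb
Minor 7th (7th): Bbb

Cb  Eb  Gbb  Bbb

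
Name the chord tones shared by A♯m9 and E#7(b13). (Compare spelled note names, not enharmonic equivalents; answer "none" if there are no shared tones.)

C# E# B#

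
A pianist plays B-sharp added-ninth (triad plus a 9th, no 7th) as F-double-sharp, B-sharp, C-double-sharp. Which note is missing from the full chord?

D-double-sharp

The full B-sharp added-ninth chord is B-sharp, D-double-sharp, F-double-sharp, C-double-sharp.
Comparing with the voicing, the major 3rd (3rd) — D-double-sharp — is absent.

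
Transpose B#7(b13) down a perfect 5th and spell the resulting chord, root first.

B# down a perfect 5th → E#. New chord: E# dominant seventh flat thirteen.
Root: E#
Major 3rd (3rd): G##
Perfect 5th (5th): B#
Minor 7th (7th): D#
Minor 13th (13th): C#

E# G## B# D# C#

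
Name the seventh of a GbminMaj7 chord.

GbminMaj7 is built on Gb; its 7th is a major 7th above the root.
A seventh above G uses the letter F, and the major 7th above Gb is F.

F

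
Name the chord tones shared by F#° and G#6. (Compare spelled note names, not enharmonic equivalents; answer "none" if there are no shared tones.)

none

F#°: F# A C
G#6: G# B# D# E#
Common to both → none.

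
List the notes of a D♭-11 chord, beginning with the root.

D♭-11 is a minor eleventh built on Db.
Db — root
Fb — minor 3rd
Ab — perfect 5th
Cb — minor 7th
Eb — major 9th
Gb — perfect 11th

Db, Fb, Ab, Cb, Eb, Gb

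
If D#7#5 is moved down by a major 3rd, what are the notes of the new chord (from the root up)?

B, D#, F##, A

A major 3rd down from D# is B, so the new chord is B augmented seventh.
B — root
D# — major 3rd
F## — augmented 5th
A — minor 7th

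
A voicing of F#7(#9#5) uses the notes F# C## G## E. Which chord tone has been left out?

A#

The full F#7(#9#5) chord is F#, A#, C##, E, G##.
Comparing with the voicing, the major 3rd (3rd) — A# — is absent.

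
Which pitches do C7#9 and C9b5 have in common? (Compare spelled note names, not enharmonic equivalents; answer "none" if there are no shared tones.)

C7#9 = C, E, G, B♭, D♯.
C9b5 = C, E, G♭, B♭, D.
Shared: C, E, B♭.

C E B♭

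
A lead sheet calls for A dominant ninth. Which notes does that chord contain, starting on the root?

Root A, quality dominant ninth:
Root: A
Major 3rd (3rd): C♯
Perfect 5th (5th): E
Minor 7th (7th): G
Major 9th (9th): B

A, C♯, E, G, B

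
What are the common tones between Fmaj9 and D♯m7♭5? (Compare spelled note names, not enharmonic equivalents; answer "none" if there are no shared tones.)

A

Fmaj9 = F, A, C, E, G.
D♯m7♭5 = D♯, F♯, A, C♯.
Shared: A.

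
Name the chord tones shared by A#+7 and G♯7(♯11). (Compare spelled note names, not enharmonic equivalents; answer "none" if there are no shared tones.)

A#+7 = A#, C##, E##, G#.
G♯7(♯11) = G#, B#, D#, F#, C##.
Shared: C##, G#.

C##, G#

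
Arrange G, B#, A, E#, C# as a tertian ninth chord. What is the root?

Arranged so that each adjacent pair is a third by letter name: A – C# – E# – G – B#.
The bottom of that stack, A, is the root (this is A dominant seventh sharp nine sharp five).

A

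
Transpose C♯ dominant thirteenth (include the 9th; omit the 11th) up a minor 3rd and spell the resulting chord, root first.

Transposed root: C# → E (minor 3rd up). So we spell E dominant thirteenth:
root → E
3rd (major 3rd) → G#
5th (perfect 5th) → B
7th (minor 7th) → D
9th (major 9th) → F#
13th (major 13th) → C#

E G# B D F# C#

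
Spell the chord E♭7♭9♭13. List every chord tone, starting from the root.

Eb, G, Bb, Db, Fb, Cb

Root Eb, quality dominant seventh flat nine flat thirteen:
root → Eb
3rd (major 3rd) → G
5th (perfect 5th) → Bb
7th (minor 7th) → Db
9th (minor 9th) → Fb
13th (minor 13th) → Cb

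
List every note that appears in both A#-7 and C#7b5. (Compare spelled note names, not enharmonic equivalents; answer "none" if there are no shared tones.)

A#-7 = A♯, C♯, E♯, G♯.
C#7b5 = C♯, E♯, G, B.
Shared: C♯, E♯.

C♯ E♯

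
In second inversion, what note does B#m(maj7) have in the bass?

F##

B#m(maj7) in root position is B#–D#–F##–A##.
Second inversion places the fifth in the bass, which is F##.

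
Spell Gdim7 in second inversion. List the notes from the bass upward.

Db  Fb  G  Bb

Gdim7 = G–Bb–Db–Fb; second inversion → fifth (Db) lowest.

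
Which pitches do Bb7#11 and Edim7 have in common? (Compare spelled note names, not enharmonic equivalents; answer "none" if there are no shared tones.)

Bb, E

Bb7#11 = Bb, D, F, Ab, E.
Edim7 = E, G, Bb, Db.
Shared: Bb, E.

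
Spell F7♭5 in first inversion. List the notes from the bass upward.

A – Cb – Eb – F

In root position, F7♭5 is F–A–Cb–Eb.
First inversion puts the third (A) in the bass.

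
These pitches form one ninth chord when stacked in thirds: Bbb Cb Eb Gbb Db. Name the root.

Cb

Arranged so that each adjacent pair is a third by letter name: Cb – Eb – Gbb – Bbb – Db.
The bottom of that stack, Cb, is the root (this is Cb dominant ninth flat five).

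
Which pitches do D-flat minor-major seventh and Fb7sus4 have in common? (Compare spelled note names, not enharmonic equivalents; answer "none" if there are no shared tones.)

D-flat minor-major seventh: Db Fb Ab C
Fb7sus4: Fb Bbb Cb Ebb
Common to both → Fb.

Fb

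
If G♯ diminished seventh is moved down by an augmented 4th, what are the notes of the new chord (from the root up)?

D – F – A♭ – C♭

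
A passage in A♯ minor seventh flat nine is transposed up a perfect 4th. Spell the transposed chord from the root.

D-sharp, F-sharp, A-sharp, C-sharp, E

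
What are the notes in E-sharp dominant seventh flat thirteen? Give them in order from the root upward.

E-sharp dominant seventh flat thirteen: dominant seventh flat thirteen on E-sharp.
E-sharp — root
G-double-sharp — major 3rd
B-sharp — perfect 5th
D-sharp — minor 7th
C-sharp — minor 13th

E-sharp – G-double-sharp – B-sharp – D-sharp – C-sharp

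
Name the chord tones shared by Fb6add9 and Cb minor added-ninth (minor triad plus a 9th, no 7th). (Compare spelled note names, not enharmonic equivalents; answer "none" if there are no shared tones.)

Cb – Db – Gb

Fb6add9: Fb Ab Cb Db Gb
Cb minor added-ninth: Cb Ebb Gb Db
Common to both → Cb, Db, Gb.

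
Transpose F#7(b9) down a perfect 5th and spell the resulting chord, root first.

B, D♯, F♯, A, C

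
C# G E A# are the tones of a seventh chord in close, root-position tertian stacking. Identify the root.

A#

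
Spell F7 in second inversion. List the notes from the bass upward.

C – E♭ – F – A

F7 = F–A–C–E♭; second inversion → fifth (C) lowest.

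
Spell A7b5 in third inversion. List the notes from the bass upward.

A7b5 = A–C#–Eb–G; third inversion → seventh (G) lowest.

G  A  C#  Eb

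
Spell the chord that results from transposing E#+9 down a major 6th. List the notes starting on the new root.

Transposed root: E♯ → G♯ (major 6th down). So we spell G♯ dominant ninth sharp five:
G♯ — root
B♯ — major 3rd
D𝄪 — augmented 5th
F♯ — minor 7th
A♯ — major 9th

G♯  B♯  D𝄪  F♯  A♯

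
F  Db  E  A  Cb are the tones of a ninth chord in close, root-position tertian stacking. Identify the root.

Db

Arranged so that each adjacent pair is a third by letter name: Db – F – A – Cb – E.
The bottom of that stack, Db, is the root (this is Db dominant seventh sharp nine sharp five).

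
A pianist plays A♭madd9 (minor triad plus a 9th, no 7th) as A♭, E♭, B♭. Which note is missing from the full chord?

C♭

A♭madd9 = A♭, C♭, E♭, B♭. The voicing lacks the 3rd (minor 3rd), C♭.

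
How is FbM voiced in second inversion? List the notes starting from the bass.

C♭ – F♭ – A♭

FbM = F♭–A♭–C♭; second inversion → fifth (C♭) lowest.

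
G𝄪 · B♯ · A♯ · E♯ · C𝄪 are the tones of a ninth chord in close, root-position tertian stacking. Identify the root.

A♯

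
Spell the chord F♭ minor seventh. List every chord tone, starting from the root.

Root F-flat, quality minor seventh:
- root: F-flat
- minor 3rd: A-double-flat
- perfect 5th: C-flat
- minor 7th: E-double-flat

F-flat A-double-flat C-flat E-double-flat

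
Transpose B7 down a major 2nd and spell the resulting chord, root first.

A – C♯ – E – G

B down a major 2nd → A. New chord: A dominant seventh.
- root: A
- major 3rd: C♯
- perfect 5th: E
- minor 7th: G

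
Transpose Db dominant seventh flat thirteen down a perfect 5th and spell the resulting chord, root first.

D-flat down a perfect 5th → G-flat. New chord: G-flat dominant seventh flat thirteen.
G-flat — root
B-flat — major 3rd
D-flat — perfect 5th
F-flat — minor 7th
E-double-flat — minor 13th

G-flat, B-flat, D-flat, F-flat, E-double-flat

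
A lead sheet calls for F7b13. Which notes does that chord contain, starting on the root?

F, A, C, Eb, Db

F7b13: dominant seventh flat thirteen on F.
root → F
3rd (major 3rd) → A
5th (perfect 5th) → C
7th (minor 7th) → Eb
13th (minor 13th) → Db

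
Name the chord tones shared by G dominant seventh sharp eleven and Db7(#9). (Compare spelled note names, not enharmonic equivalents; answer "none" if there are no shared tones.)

F

G dominant seventh sharp eleven: G B D F C♯
Db7(#9): D♭ F A♭ C♭ E
Common to both → F.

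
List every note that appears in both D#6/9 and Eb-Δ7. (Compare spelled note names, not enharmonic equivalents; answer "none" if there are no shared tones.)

none

D#6/9: D# F## A# B# E#
Eb-Δ7: Eb Gb Bb D
Common to both → none.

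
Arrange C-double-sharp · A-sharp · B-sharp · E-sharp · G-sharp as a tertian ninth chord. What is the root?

A-sharp

Stacking in thirds gives A-sharp – C-double-sharp – E-sharp – G-sharp – B-sharp, so A-sharp is the root — A-sharp dominant ninth.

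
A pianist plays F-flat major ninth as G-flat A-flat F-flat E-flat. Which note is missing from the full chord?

C-flat

The full F-flat major ninth chord is F-flat, A-flat, C-flat, E-flat, G-flat.
Comparing with the voicing, the perfect 5th (5th) — C-flat — is absent.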